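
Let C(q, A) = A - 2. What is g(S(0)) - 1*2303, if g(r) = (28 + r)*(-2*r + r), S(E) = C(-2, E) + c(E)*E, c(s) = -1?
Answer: -2251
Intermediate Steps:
C(q, A) = -2 + A
S(E) = -2 (S(E) = (-2 + E) - E = -2)
g(r) = -r*(28 + r) (g(r) = (28 + r)*(-r) = -r*(28 + r))
g(S(0)) - 1*2303 = -1*(-2)*(28 - 2) - 1*2303 = -1*(-2)*26 - 2303 = 52 - 2303 = -2251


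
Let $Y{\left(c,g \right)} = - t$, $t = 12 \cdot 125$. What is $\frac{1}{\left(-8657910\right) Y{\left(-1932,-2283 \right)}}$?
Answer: $\frac{1}{12986865000} \approx 7.7001 \cdot 10^{-11}$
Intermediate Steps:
$t = 1500$
$Y{\left(c,g \right)} = -1500$ ($Y{\left(c,g \right)} = \left(-1\right) 1500 = -1500$)
$\frac{1}{\left(-8657910\right) Y{\left(-1932,-2283 \right)}} = \frac{1}{\left(-8657910\right) \left(-1500\right)} = \left(- \frac{1}{8657910}\right) \left(- \frac{1}{1500}\right) = \frac{1}{12986865000}$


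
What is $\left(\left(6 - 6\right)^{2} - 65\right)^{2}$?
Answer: $4225$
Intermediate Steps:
$\left(\left(6 - 6\right)^{2} - 65\right)^{2} = \left(0^{2} - 65\right)^{2} = \left(0 - 65\right)^{2} = \left(-65\right)^{2} = 4225$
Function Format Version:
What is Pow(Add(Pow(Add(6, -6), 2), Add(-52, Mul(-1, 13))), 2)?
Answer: 4225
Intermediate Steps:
Pow(Add(Pow(Add(6, -6), 2), Add(-52, Mul(-1, 13))), 2) = Pow(Add(Pow(0, 2), Add(-52, -13)), 2) = Pow(Add(0, -65), 2) = Pow(-65, 2) = 4225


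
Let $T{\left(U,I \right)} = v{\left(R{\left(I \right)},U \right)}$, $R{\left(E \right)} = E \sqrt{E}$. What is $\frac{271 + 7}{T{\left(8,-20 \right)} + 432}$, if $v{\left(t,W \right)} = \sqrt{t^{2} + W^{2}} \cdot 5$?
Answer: $\frac{3753}{12032} - \frac{695 i \sqrt{31}}{12032} \approx 0.31192 - 0.32161 i$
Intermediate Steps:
$R{\left(E \right)} = E^{\frac{3}{2}}$
$v{\left(t,W \right)} = 5 \sqrt{W^{2} + t^{2}}$ ($v{\left(t,W \right)} = \sqrt{W^{2} + t^{2}} \cdot 5 = 5 \sqrt{W^{2} + t^{2}}$)
$T{\left(U,I \right)} = 5 \sqrt{I^{3} + U^{2}}$ ($T{\left(U,I \right)} = 5 \sqrt{U^{2} + \left(I^{\frac{3}{2}}\right)^{2}} = 5 \sqrt{U^{2} + I^{3}} = 5 \sqrt{I^{3} + U^{2}}$)
$\frac{271 + 7}{T{\left(8,-20 \right)} + 432} = \frac{271 + 7}{5 \sqrt{\left(-20\right)^{3} + 8^{2}} + 432} = \frac{278}{5 \sqrt{-8000 + 64} + 432} = \frac{278}{5 \sqrt{-7936} + 432} = \frac{278}{5 \cdot 16 i \sqrt{31} + 432} = \frac{278}{80 i \sqrt{31} + 432} = \frac{278}{432 + 80 i \sqrt{31}}$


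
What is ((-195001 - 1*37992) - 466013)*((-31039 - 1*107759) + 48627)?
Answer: 63030070026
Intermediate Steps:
((-195001 - 1*37992) - 466013)*((-31039 - 1*107759) + 48627) = ((-195001 - 37992) - 466013)*((-31039 - 107759) + 48627) = (-232993 - 466013)*(-138798 + 48627) = -699006*(-90171) = 63030070026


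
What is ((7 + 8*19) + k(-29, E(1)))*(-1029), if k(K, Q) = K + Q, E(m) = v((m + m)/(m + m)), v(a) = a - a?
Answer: -133770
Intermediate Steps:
v(a) = 0
E(m) = 0
((7 + 8*19) + k(-29, E(1)))*(-1029) = ((7 + 8*19) + (-29 + 0))*(-1029) = ((7 + 152) - 29)*(-1029) = (159 - 29)*(-1029) = 130*(-1029) = -133770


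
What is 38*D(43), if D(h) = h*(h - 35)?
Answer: 13072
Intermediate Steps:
D(h) = h*(-35 + h)
38*D(43) = 38*(43*(-35 + 43)) = 38*(43*8) = 38*344 = 13072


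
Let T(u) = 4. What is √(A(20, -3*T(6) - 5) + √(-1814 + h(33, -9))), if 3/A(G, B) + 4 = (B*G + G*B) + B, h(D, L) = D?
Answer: √(-2103 + 491401*I*√1781)/701 ≈ 4.5933 + 4.5938*I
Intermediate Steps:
A(G, B) = 3/(-4 + B + 2*B*G) (A(G, B) = 3/(-4 + ((B*G + G*B) + B)) = 3/(-4 + ((B*G + B*G) + B)) = 3/(-4 + (2*B*G + B)) = 3/(-4 + (B + 2*B*G)) = 3/(-4 + B + 2*B*G))
√(A(20, -3*T(6) - 5) + √(-1814 + h(33, -9))) = √(3/(-4 + (-3*4 - 5) + 2*(-3*4 - 5)*20) + √(-1814 + 33)) = √(3/(-4 + (-12 - 5) + 2*(-12 - 5)*20) + √(-1781)) = √(3/(-4 - 17 + 2*(-17)*20) + I*√1781) = √(3/(-4 - 17 - 680) + I*√1781) = √(3/(-701) + I*√1781) = √(3*(-1/701) + I*√1781) = √(-3/701 + I*√1781)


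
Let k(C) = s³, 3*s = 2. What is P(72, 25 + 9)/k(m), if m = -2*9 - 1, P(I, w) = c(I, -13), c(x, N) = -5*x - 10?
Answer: -4995/4 ≈ -1248.8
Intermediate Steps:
c(x, N) = -10 - 5*x
P(I, w) = -10 - 5*I
m = -19 (m = -18 - 1 = -19)
s = ⅔ (s = (⅓)*2 = ⅔ ≈ 0.66667)
k(C) = 8/27 (k(C) = (⅔)³ = 8/27)
P(72, 25 + 9)/k(m) = (-10 - 5*72)/(8/27) = (-10 - 360)*(27/8) = -370*27/8 = -4995/4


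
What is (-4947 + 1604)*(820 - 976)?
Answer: 521508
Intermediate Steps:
(-4947 + 1604)*(820 - 976) = -3343*(-156) = 521508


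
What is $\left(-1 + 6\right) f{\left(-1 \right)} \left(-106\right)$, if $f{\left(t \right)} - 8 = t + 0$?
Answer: $-3710$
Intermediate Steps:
$f{\left(t \right)} = 8 + t$ ($f{\left(t \right)} = 8 + \left(t + 0\right) = 8 + t$)
$\left(-1 + 6\right) f{\left(-1 \right)} \left(-106\right) = \left(-1 + 6\right) \left(8 - 1\right) \left(-106\right) = 5 \cdot 7 \left(-106\right) = 35 \left(-106\right) = -3710$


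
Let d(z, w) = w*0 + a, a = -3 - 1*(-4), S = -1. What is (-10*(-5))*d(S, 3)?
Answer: 50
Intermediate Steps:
a = 1 (a = -3 + 4 = 1)
d(z, w) = 1 (d(z, w) = w*0 + 1 = 0 + 1 = 1)
(-10*(-5))*d(S, 3) = -10*(-5)*1 = 50*1 = 50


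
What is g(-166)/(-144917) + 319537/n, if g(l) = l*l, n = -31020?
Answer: -47161130549/4495325340 ≈ -10.491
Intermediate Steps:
g(l) = l²
g(-166)/(-144917) + 319537/n = (-166)²/(-144917) + 319537/(-31020) = 27556*(-1/144917) + 319537*(-1/31020) = -27556/144917 - 319537/31020 = -47161130549/4495325340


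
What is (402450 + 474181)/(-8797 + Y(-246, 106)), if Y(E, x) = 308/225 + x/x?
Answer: -197241975/1978792 ≈ -99.678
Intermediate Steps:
Y(E, x) = 533/225 (Y(E, x) = 308*(1/225) + 1 = 308/225 + 1 = 533/225)
(402450 + 474181)/(-8797 + Y(-246, 106)) = (402450 + 474181)/(-8797 + 533/225) = 876631/(-1978792/225) = 876631*(-225/1978792) = -197241975/1978792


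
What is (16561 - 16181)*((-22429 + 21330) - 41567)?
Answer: -16213080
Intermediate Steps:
(16561 - 16181)*((-22429 + 21330) - 41567) = 380*(-1099 - 41567) = 380*(-42666) = -16213080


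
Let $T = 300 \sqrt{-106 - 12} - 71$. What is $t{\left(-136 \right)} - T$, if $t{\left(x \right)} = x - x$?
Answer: $71 - 300 i \sqrt{118} \approx 71.0 - 3258.8 i$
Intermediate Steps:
$t{\left(x \right)} = 0$
$T = -71 + 300 i \sqrt{118}$ ($T = 300 \sqrt{-118} - 71 = 300 i \sqrt{118} - 71 = -71 + 300 i \sqrt{118} \approx -71.0 + 3258.8 i$)
$t{\left(-136 \right)} - T = 0 - \left(-71 + 300 i \sqrt{118}\right) = 0 + \left(71 - 300 i \sqrt{118}\right) = 71 - 300 i \sqrt{118}$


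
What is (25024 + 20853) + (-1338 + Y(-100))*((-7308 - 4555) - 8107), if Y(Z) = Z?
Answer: 28762737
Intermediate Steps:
(25024 + 20853) + (-1338 + Y(-100))*((-7308 - 4555) - 8107) = (25024 + 20853) + (-1338 - 100)*((-7308 - 4555) - 8107) = 45877 - 1438*(-11863 - 8107) = 45877 - 1438*(-19970) = 45877 + 28716860 = 28762737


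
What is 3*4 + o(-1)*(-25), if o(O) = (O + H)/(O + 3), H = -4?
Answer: 149/2 ≈ 74.500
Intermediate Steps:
o(O) = (-4 + O)/(3 + O) (o(O) = (O - 4)/(O + 3) = (-4 + O)/(3 + O))
3*4 + o(-1)*(-25) = 3*4 + ((-4 - 1)/(3 - 1))*(-25) = 12 + (-5/2)*(-25) = 12 + ((½)*(-5))*(-25) = 12 - 5/2*(-25) = 12 + 125/2 = 149/2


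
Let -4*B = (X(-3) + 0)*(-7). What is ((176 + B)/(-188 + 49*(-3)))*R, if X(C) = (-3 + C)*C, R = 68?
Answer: -2822/67 ≈ -42.119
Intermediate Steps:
X(C) = C*(-3 + C)
B = 63/2 (B = -(-3*(-3 - 3) + 0)*(-7)/4 = -(-3*(-6) + 0)*(-7)/4 = -(18 + 0)*(-7)/4 = -9*(-7)/2 = -¼*(-126) = 63/2 ≈ 31.500)
((176 + B)/(-188 + 49*(-3)))*R = ((176 + 63/2)/(-188 + 49*(-3)))*68 = (415/(2*(-188 - 147)))*68 = ((415/2)/(-335))*68 = ((415/2)*(-1/335))*68 = -83/134*68 = -2822/67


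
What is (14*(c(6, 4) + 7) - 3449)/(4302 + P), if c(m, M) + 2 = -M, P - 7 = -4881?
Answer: 3435/572 ≈ 6.0052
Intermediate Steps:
P = -4874 (P = 7 - 4881 = -4874)
c(m, M) = -2 - M
(14*(c(6, 4) + 7) - 3449)/(4302 + P) = (14*((-2 - 1*4) + 7) - 3449)/(4302 - 4874) = (14*((-2 - 4) + 7) - 3449)/(-572) = (14*(-6 + 7) - 3449)*(-1/572) = (14*1 - 3449)*(-1/572) = (14 - 3449)*(-1/572) = -3435*(-1/572) = 3435/572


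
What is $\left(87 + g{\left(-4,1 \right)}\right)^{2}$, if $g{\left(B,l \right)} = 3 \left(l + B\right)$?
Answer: $6084$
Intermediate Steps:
$g{\left(B,l \right)} = 3 B + 3 l$ ($g{\left(B,l \right)} = 3 \left(B + l\right) = 3 B + 3 l$)
$\left(87 + g{\left(-4,1 \right)}\right)^{2} = \left(87 + \left(3 \left(-4\right) + 3 \cdot 1\right)\right)^{2} = \left(87 + \left(-12 + 3\right)\right)^{2} = \left(87 - 9\right)^{2} = 78^{2} = 6084$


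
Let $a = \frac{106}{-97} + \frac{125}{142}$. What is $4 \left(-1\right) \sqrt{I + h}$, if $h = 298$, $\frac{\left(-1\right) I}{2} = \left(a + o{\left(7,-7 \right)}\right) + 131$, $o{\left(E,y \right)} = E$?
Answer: $- \frac{4 \sqrt{1063635167}}{6887} \approx -18.942$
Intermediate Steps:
$a = - \frac{2927}{13774}$ ($a = 106 \left(- \frac{1}{97}\right) + 125 \cdot \frac{1}{142} = - \frac{106}{97} + \frac{125}{142} = - \frac{2927}{13774} \approx -0.2125$)
$I = - \frac{1897885}{6887}$ ($I = - 2 \left(\left(- \frac{2927}{13774} + 7\right) + 131\right) = - 2 \left(\frac{93491}{13774} + 131\right) = \left(-2\right) \frac{1897885}{13774} = - \frac{1897885}{6887} \approx -275.58$)
$4 \left(-1\right) \sqrt{I + h} = 4 \left(-1\right) \sqrt{- \frac{1897885}{6887} + 298} = - 4 \sqrt{\frac{154441}{6887}} = - 4 \frac{\sqrt{1063635167}}{6887} = - \frac{4 \sqrt{1063635167}}{6887}$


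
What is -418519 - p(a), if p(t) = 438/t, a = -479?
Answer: -200470163/479 ≈ -4.1852e+5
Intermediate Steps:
-418519 - p(a) = -418519 - 438/(-479) = -418519 - 438*(-1)/479 = -418519 - 1*(-438/479) = -418519 + 438/479 = -200470163/479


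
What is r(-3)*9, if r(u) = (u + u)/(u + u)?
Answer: 9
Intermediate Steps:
r(u) = 1 (r(u) = (2*u)/((2*u)) = (2*u)*(1/(2*u)) = 1)
r(-3)*9 = 1*9 = 9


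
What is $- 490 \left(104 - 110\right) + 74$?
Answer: $3014$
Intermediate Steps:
$- 490 \left(104 - 110\right) + 74 = \left(-490\right) \left(-6\right) + 74 = 2940 + 74 = 3014$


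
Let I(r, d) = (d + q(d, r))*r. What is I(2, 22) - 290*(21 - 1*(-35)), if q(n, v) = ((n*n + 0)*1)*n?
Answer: 5100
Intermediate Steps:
q(n, v) = n³ (q(n, v) = ((n² + 0)*1)*n = (n²*1)*n = n²*n = n³)
I(r, d) = r*(d + d³) (I(r, d) = (d + d³)*r = r*(d + d³))
I(2, 22) - 290*(21 - 1*(-35)) = 22*2*(1 + 22²) - 290*(21 - 1*(-35)) = 22*2*(1 + 484) - 290*(21 + 35) = 22*2*485 - 290*56 = 21340 - 16240 = 5100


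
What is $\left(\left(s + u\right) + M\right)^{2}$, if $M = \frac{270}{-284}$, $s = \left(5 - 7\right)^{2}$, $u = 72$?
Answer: $\frac{113571649}{20164} \approx 5632.4$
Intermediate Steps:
$s = 4$ ($s = \left(-2\right)^{2} = 4$)
$M = - \frac{135}{142}$ ($M = 270 \left(- \frac{1}{284}\right) = - \frac{135}{142} \approx -0.9507$)
$\left(\left(s + u\right) + M\right)^{2} = \left(\left(4 + 72\right) - \frac{135}{142}\right)^{2} = \left(76 - \frac{135}{142}\right)^{2} = \left(\frac{10657}{142}\right)^{2} = \frac{113571649}{20164}$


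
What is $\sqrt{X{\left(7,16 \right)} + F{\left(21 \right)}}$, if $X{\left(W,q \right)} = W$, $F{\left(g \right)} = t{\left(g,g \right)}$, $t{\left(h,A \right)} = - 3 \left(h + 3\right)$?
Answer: $i \sqrt{65} \approx 8.0623 i$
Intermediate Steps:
$t{\left(h,A \right)} = -9 - 3 h$ ($t{\left(h,A \right)} = - 3 \left(3 + h\right) = -9 - 3 h$)
$F{\left(g \right)} = -9 - 3 g$
$\sqrt{X{\left(7,16 \right)} + F{\left(21 \right)}} = \sqrt{7 - 72} = \sqrt{-65} = i \sqrt{65}$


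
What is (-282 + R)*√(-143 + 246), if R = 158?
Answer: -124*√103 ≈ -1258.5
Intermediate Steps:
(-282 + R)*√(-143 + 246) = (-282 + 158)*√(-143 + 246) = -124*√103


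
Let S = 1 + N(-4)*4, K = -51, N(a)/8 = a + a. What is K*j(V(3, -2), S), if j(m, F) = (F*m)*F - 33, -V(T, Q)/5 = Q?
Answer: -33161067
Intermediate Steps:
N(a) = 16*a (N(a) = 8*(a + a) = 8*(2*a) = 16*a)
V(T, Q) = -5*Q
S = -255 (S = 1 + (16*(-4))*4 = 1 - 64*4 = 1 - 256 = -255)
j(m, F) = -33 + m*F**2 (j(m, F) = m*F**2 - 33 = -33 + m*F**2)
K*j(V(3, -2), S) = -51*(-33 - 5*(-2)*(-255)**2) = -51*(-33 + 10*65025) = -51*(-33 + 650250) = -51*650217 = -33161067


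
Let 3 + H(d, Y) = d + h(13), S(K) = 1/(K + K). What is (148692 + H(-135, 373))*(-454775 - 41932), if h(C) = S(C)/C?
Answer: -24940280843871/338 ≈ -7.3788e+10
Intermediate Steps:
S(K) = 1/(2*K)
h(C) = 1/(2*C**2) (h(C) = (1/(2*C))/C = 1/(2*C**2))
H(d, Y) = -1013/338 + d (H(d, Y) = -3 + (d + (1/2)/13**2) = -3 + (d + (1/2)*(1/169)) = -3 + (d + 1/338) = -3 + (1/338 + d) = -1013/338 + d)
(148692 + H(-135, 373))*(-454775 - 41932) = (148692 + (-1013/338 - 135))*(-454775 - 41932) = (148692 - 46643/338)*(-496707) = (50211253/338)*(-496707) = -24940280843871/338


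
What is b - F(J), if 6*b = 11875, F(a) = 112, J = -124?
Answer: 11203/6 ≈ 1867.2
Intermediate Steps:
b = 11875/6 (b = (⅙)*11875 = 11875/6 ≈ 1979.2)
b - F(J) = 11875/6 - 1*112 = 11875/6 - 112 = 11203/6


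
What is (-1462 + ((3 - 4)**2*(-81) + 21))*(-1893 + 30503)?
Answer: -43544420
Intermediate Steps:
(-1462 + ((3 - 4)**2*(-81) + 21))*(-1893 + 30503) = (-1462 + ((-1)**2*(-81) + 21))*28610 = (-1462 + (1*(-81) + 21))*28610 = (-1462 + (-81 + 21))*28610 = (-1462 - 60)*28610 = -1522*28610 = -43544420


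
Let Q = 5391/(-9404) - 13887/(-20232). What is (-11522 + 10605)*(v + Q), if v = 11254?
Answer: -54541810215431/5285048 ≈ -1.0320e+7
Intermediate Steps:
Q = 597851/5285048 (Q = 5391*(-1/9404) - 13887*(-1/20232) = -5391/9404 + 1543/2248 = 597851/5285048 ≈ 0.11312)
(-11522 + 10605)*(v + Q) = (-11522 + 10605)*(11254 + 597851/5285048) = -917*59478528043/5285048 = -54541810215431/5285048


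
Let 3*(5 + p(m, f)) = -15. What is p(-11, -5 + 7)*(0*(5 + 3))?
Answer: 0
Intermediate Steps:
p(m, f) = -10 (p(m, f) = -5 + (1/3)*(-15) = -5 - 5 = -10)
p(-11, -5 + 7)*(0*(5 + 3)) = -0*(5 + 3) = -0*8 = -10*0 = 0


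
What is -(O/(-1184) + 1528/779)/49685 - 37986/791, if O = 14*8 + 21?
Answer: -348151563893571/7249714990112 ≈ -48.023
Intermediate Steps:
O = 133 (O = 112 + 21 = 133)
-(O/(-1184) + 1528/779)/49685 - 37986/791 = -(133/(-1184) + 1528/779)/49685 - 37986/791 = -(133*(-1/1184) + 1528*(1/779))*(1/49685) - 37986*1/791 = -(-133/1184 + 1528/779)*(1/49685) - 37986/791 = -1*1705545/922336*(1/49685) - 37986/791 = -1705545/922336*1/49685 - 37986/791 = -341109/9165252832 - 37986/791 = -348151563893571/7249714990112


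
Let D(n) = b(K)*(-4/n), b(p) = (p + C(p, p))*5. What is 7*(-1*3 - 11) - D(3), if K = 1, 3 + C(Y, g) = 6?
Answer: -214/3 ≈ -71.333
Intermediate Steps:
C(Y, g) = 3 (C(Y, g) = -3 + 6 = 3)
b(p) = 15 + 5*p (b(p) = (p + 3)*5 = (3 + p)*5 = 15 + 5*p)
D(n) = -80/n (D(n) = (15 + 5*1)*(-4/n) = (15 + 5)*(-4/n) = 20*(-4/n) = -80/n)
7*(-1*3 - 11) - D(3) = 7*(-1*3 - 11) - (-80)/3 = 7*(-3 - 11) - (-80)/3 = 7*(-14) - 1*(-80/3) = -98 + 80/3 = -214/3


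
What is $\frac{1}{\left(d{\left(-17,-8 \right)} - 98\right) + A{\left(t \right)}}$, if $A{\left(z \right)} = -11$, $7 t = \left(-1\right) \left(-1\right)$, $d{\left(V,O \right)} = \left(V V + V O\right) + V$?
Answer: $\frac{1}{299} \approx 0.0033445$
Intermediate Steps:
$d{\left(V,O \right)} = V + V^{2} + O V$ ($d{\left(V,O \right)} = \left(V^{2} + O V\right) + V = V + V^{2} + O V$)
$t = \frac{1}{7}$ ($t = \frac{\left(-1\right) \left(-1\right)}{7} = \frac{1}{7} \cdot 1 = \frac{1}{7} \approx 0.14286$)
$\frac{1}{\left(d{\left(-17,-8 \right)} - 98\right) + A{\left(t \right)}} = \frac{1}{\left(- 17 \left(1 - 8 - 17\right) - 98\right) - 11} = \frac{1}{\left(\left(-17\right) \left(-24\right) - 98\right) - 11} = \frac{1}{\left(408 - 98\right) - 11} = \frac{1}{310 - 11} = \frac{1}{299}$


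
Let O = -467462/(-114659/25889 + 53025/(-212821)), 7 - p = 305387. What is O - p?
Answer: 746188259862057/1841043376 ≈ 4.0531e+5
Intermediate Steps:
p = -305380 (p = 7 - 1*305387 = 7 - 305387 = -305380)
O = 183970433699177/1841043376 (O = -467462/(-114659*1/25889 + 53025*(-1/212821)) = -467462/(-114659/25889 - 7575/30403) = -467462/(-3682086752/787103267) = -467462*(-787103267/3682086752) = 183970433699177/1841043376 ≈ 99927.)
O - p = 183970433699177/1841043376 - 1*(-305380) = 183970433699177/1841043376 + 305380 = 746188259862057/1841043376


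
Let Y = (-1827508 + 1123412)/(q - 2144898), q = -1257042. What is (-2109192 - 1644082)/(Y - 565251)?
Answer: 3192103237890/480737320711 ≈ 6.6400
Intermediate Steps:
Y = 176024/850485 (Y = (-1827508 + 1123412)/(-1257042 - 2144898) = -704096/(-3401940) = -704096*(-1/3401940) = 176024/850485 ≈ 0.20697)
(-2109192 - 1644082)/(Y - 565251) = (-2109192 - 1644082)/(176024/850485 - 565251) = -3753274/(-480737320711/850485) = -3753274*(-850485/480737320711) = 3192103237890/480737320711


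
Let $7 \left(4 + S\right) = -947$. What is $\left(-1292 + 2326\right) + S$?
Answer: $\frac{6263}{7} \approx 894.71$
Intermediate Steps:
$S = - \frac{975}{7}$ ($S = -4 + \frac{1}{7} \left(-947\right) = -4 - \frac{947}{7} = - \frac{975}{7} \approx -139.29$)
$\left(-1292 + 2326\right) + S = \left(-1292 + 2326\right) - \frac{975}{7} = 1034 - \frac{975}{7} = \frac{6263}{7}$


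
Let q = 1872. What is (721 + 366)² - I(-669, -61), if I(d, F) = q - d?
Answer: 1179028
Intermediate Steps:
I(d, F) = 1872 - d
(721 + 366)² - I(-669, -61) = (721 + 366)² - (1872 - 1*(-669)) = 1087² - (1872 + 669) = 1181569 - 1*2541 = 1181569 - 2541 = 1179028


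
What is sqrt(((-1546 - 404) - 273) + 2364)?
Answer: sqrt(141) ≈ 11.874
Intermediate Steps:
sqrt(((-1546 - 404) - 273) + 2364) = sqrt((-1950 - 273) + 2364) = sqrt(-2223 + 2364) = sqrt(141)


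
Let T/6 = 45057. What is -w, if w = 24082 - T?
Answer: 246260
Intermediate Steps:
T = 270342 (T = 6*45057 = 270342)
w = -246260 (w = 24082 - 1*270342 = 24082 - 270342 = -246260)
-w = -1*(-246260) = 246260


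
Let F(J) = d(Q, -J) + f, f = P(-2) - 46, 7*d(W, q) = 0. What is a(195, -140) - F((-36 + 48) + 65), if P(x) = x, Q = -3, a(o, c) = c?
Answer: -92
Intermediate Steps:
d(W, q) = 0 (d(W, q) = (1/7)*0 = 0)
f = -48 (f = -2 - 46 = -48)
F(J) = -48 (F(J) = 0 - 48 = -48)
a(195, -140) - F((-36 + 48) + 65) = -140 - 1*(-48) = -140 + 48 = -92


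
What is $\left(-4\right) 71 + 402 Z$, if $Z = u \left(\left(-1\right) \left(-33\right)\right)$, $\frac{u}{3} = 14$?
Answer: $556888$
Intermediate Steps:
$u = 42$ ($u = 3 \cdot 14 = 42$)
$Z = 1386$ ($Z = 42 \left(\left(-1\right) \left(-33\right)\right) = 42 \cdot 33 = 1386$)
$\left(-4\right) 71 + 402 Z = \left(-4\right) 71 + 402 \cdot 1386 = -284 + 557172 = 556888$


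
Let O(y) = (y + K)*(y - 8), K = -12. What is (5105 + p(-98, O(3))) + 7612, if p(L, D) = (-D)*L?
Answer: 17127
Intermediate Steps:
O(y) = (-12 + y)*(-8 + y) (O(y) = (y - 12)*(y - 8) = (-12 + y)*(-8 + y))
p(L, D) = -D*L
(5105 + p(-98, O(3))) + 7612 = (5105 - 1*(96 + 3**2 - 20*3)*(-98)) + 7612 = (5105 - 1*(96 + 9 - 60)*(-98)) + 7612 = (5105 - 1*45*(-98)) + 7612 = (5105 + 4410) + 7612 = 9515 + 7612 = 17127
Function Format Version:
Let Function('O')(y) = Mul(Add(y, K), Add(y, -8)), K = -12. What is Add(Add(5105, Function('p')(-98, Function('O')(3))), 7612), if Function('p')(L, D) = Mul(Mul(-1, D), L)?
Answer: 17127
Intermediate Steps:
Function('O')(y) = Mul(Add(-12, y), Add(-8, y)) (Function('O')(y) = Mul(Add(y, -12), Add(y, -8)) = Mul(Add(-12, y), Add(-8, y)))
Function('p')(L, D) = Mul(-1, D, L)
Add(Add(5105, Function('p')(-98, Function('O')(3))), 7612) = Add(Add(5105, Mul(-1, Add(96, Pow(3, 2), Mul(-20, 3)), -98)), 7612) = Add(Add(5105, Mul(-1, Add(96, 9, -60), -98)), 7612) = Add(Add(5105, Mul(-1, 45, -98)), 7612) = Add(Add(5105, 4410), 7612) = Add(9515, 7612) = 17127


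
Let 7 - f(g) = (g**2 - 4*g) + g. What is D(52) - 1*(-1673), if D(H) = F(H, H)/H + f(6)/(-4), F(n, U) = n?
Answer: 6707/4 ≈ 1676.8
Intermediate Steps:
f(g) = 7 - g**2 + 3*g (f(g) = 7 - ((g**2 - 4*g) + g) = 7 - (g**2 - 3*g) = 7 + (-g**2 + 3*g) = 7 - g**2 + 3*g)
D(H) = 15/4 (D(H) = H/H + (7 - 1*6**2 + 3*6)/(-4) = 1 + (7 - 1*36 + 18)*(-1/4) = 1 + (7 - 36 + 18)*(-1/4) = 1 - 11*(-1/4) = 1 + 11/4 = 15/4)
D(52) - 1*(-1673) = 15/4 - 1*(-1673) = 15/4 + 1673 = 6707/4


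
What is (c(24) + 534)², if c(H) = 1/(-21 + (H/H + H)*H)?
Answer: 95596600969/335241 ≈ 2.8516e+5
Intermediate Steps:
c(H) = 1/(-21 + H*(1 + H)) (c(H) = 1/(-21 + (1 + H)*H) = 1/(-21 + H*(1 + H)))
(c(24) + 534)² = (1/(-21 + 24 + 24²) + 534)² = (1/(-21 + 24 + 576) + 534)² = (1/579 + 534)² = (309187/579)² = 95596600969/335241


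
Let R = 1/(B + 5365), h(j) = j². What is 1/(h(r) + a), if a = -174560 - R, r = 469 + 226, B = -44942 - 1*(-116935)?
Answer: 77358/23862235469 ≈ 3.2419e-6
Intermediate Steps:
B = 71993 (B = -44942 + 116935 = 71993)
r = 695
R = 1/77358 (R = 1/(71993 + 5365) = 1/77358 ≈ 1.2927e-5)
a = -13503612481/77358 (a = -174560 - 1*1/77358 = -174560 - 1/77358 = -13503612481/77358 ≈ -1.7456e+5)
1/(h(r) + a) = 1/(695² - 13503612481/77358) = 1/(483025 - 13503612481/77358) = 1/(23862235469/77358) = 77358/23862235469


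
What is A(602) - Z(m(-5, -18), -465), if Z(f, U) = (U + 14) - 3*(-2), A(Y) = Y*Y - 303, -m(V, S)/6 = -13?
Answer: 362546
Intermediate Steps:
m(V, S) = 78 (m(V, S) = -6*(-13) = 78)
A(Y) = -303 + Y² (A(Y) = Y² - 303 = -303 + Y²)
Z(f, U) = 20 + U (Z(f, U) = (14 + U) + 6 = 20 + U)
A(602) - Z(m(-5, -18), -465) = (-303 + 602²) - (20 - 465) = (-303 + 362404) - 1*(-445) = 362101 + 445 = 362546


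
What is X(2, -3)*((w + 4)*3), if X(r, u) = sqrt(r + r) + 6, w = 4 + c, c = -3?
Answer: 120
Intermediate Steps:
w = 1 (w = 4 - 3 = 1)
X(r, u) = 6 + sqrt(2)*sqrt(r) (X(r, u) = sqrt(2*r) + 6 = sqrt(2)*sqrt(r) + 6 = 6 + sqrt(2)*sqrt(r))
X(2, -3)*((w + 4)*3) = (6 + sqrt(2)*sqrt(2))*((1 + 4)*3) = (6 + 2)*(5*3) = 8*15 = 120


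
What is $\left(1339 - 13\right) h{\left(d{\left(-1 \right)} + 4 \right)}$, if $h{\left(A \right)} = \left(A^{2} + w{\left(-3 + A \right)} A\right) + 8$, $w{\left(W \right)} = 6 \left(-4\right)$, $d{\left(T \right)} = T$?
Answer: $-72930$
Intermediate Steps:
$w{\left(W \right)} = -24$
$h{\left(A \right)} = 8 + A^{2} - 24 A$ ($h{\left(A \right)} = \left(A^{2} - 24 A\right) + 8 = 8 + A^{2} - 24 A$)
$\left(1339 - 13\right) h{\left(d{\left(-1 \right)} + 4 \right)} = \left(1339 - 13\right) \left(8 + \left(-1 + 4\right)^{2} - 24 \left(-1 + 4\right)\right) = 1326 \left(8 + 3^{2} - 72\right) = 1326 \left(8 + 9 - 72\right) = 1326 \left(-55\right) = -72930$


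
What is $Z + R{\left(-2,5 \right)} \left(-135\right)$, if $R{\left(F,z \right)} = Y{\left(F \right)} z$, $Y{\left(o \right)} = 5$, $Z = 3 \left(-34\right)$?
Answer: $-3477$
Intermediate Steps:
$Z = -102$
$R{\left(F,z \right)} = 5 z$
$Z + R{\left(-2,5 \right)} \left(-135\right) = -102 + 5 \cdot 5 \left(-135\right) = -102 + 25 \left(-135\right) = -102 - 3375 = -3477$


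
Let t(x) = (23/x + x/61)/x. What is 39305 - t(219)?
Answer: 114991484041/2925621 ≈ 39305.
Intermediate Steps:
t(x) = (23/x + x/61)/x (t(x) = (23/x + x*(1/61))/x = (23/x + x/61)/x)
39305 - t(219) = 39305 - (1/61 + 23/219**2) = 39305 - (1/61 + 23*(1/47961)) = 39305 - (1/61 + 23/47961) = 39305 - 1*49364/2925621 = 39305 - 49364/2925621 = 114991484041/2925621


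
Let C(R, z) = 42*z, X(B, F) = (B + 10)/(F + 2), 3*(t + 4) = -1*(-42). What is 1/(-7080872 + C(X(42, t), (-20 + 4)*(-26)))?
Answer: -1/7063400 ≈ -1.4157e-7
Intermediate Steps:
t = 10 (t = -4 + (-1*(-42))/3 = -4 + (⅓)*42 = -4 + 14 = 10)
X(B, F) = (10 + B)/(2 + F)
1/(-7080872 + C(X(42, t), (-20 + 4)*(-26))) = 1/(-7080872 + 42*((-20 + 4)*(-26))) = 1/(-7080872 + 42*(-16*(-26))) = 1/(-7080872 + 42*416) = 1/(-7080872 + 17472) = 1/(-7063400) = -1/7063400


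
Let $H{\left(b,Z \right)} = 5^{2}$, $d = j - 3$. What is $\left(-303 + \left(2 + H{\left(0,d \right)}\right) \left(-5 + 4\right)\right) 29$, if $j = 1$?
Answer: $-9570$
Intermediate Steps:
$d = -2$ ($d = 1 - 3 = -2$)
$H{\left(b,Z \right)} = 25$
$\left(-303 + \left(2 + H{\left(0,d \right)}\right) \left(-5 + 4\right)\right) 29 = \left(-303 + \left(2 + 25\right) \left(-5 + 4\right)\right) 29 = \left(-303 + 27 \left(-1\right)\right) 29 = \left(-303 - 27\right) 29 = \left(-330\right) 29 = -9570$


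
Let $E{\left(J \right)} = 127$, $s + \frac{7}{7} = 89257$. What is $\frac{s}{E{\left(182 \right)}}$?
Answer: $\frac{89256}{127} \approx 702.8$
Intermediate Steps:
$s = 89256$ ($s = -1 + 89257 = 89256$)
$\frac{s}{E{\left(182 \right)}} = \frac{89256}{127}$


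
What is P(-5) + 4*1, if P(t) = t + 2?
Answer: 1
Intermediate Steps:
P(t) = 2 + t
P(-5) + 4*1 = (2 - 5) + 4*1 = -3 + 4 = 1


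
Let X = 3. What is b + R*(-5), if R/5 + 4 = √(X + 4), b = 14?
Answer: 114 - 25*√7 ≈ 47.856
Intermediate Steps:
R = -20 + 5*√7 (R = -20 + 5*√(3 + 4) = -20 + 5*√7 ≈ -6.7712)
b + R*(-5) = 14 + (-20 + 5*√7)*(-5) = 14 + (100 - 25*√7) = 114 - 25*√7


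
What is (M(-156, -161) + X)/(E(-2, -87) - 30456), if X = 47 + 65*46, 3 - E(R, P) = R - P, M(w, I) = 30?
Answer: -3067/30538 ≈ -0.10043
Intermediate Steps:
E(R, P) = 3 + P - R (E(R, P) = 3 - (R - P) = 3 + (P - R) = 3 + P - R)
X = 3037 (X = 47 + 2990 = 3037)
(M(-156, -161) + X)/(E(-2, -87) - 30456) = (30 + 3037)/((3 - 87 - 1*(-2)) - 30456) = 3067/((3 - 87 + 2) - 30456) = 3067/(-82 - 30456) = 3067/(-30538) = 3067*(-1/30538) = -3067/30538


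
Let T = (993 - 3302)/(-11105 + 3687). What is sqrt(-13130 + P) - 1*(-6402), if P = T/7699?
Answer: 6402 + I*sqrt(42825951615039718882)/57111182 ≈ 6402.0 + 114.59*I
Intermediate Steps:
T = 2309/7418 (T = -2309/(-7418) = -2309*(-1/7418) = 2309/7418 ≈ 0.31127)
P = 2309/57111182 (P = (2309/7418)/7699 = (2309/7418)*(1/7699) = 2309/57111182 ≈ 4.0430e-5)
sqrt(-13130 + P) - 1*(-6402) = sqrt(-13130 + 2309/57111182) - 1*(-6402) = sqrt(-749869817351/57111182) + 6402 = I*sqrt(42825951615039718882)/57111182 + 6402 = 6402 + I*sqrt(42825951615039718882)/57111182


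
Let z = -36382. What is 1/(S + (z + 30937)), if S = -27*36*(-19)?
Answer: 1/13023 ≈ 7.6787e-5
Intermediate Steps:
S = 18468 (S = -972*(-19) = 18468)
1/(S + (z + 30937)) = 1/(18468 + (-36382 + 30937)) = 1/(18468 - 5445) = 1/13023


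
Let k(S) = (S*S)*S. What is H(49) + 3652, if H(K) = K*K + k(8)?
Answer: 6565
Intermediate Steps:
k(S) = S³ (k(S) = S²*S = S³)
H(K) = 512 + K² (H(K) = K*K + 8³ = K² + 512 = 512 + K²)
H(49) + 3652 = (512 + 49²) + 3652 = (512 + 2401) + 3652 = 2913 + 3652 = 6565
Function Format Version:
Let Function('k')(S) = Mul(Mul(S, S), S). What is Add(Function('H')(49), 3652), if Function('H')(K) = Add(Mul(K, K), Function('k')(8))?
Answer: 6565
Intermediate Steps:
Function('k')(S) = Pow(S, 3) (Function('k')(S) = Mul(Pow(S, 2), S) = Pow(S, 3))
Function('H')(K) = Add(512, Pow(K, 2)) (Function('H')(K) = Add(Mul(K, K), Pow(8, 3)) = Add(Pow(K, 2), 512) = Add(512, Pow(K, 2)))
Add(Function('H')(49), 3652) = Add(Add(512, Pow(49, 2)), 3652) = Add(Add(512, 2401), 3652) = Add(2913, 3652) = 6565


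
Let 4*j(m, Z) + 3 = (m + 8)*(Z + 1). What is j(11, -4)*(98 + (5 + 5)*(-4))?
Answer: -870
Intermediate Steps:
j(m, Z) = -¾ + (1 + Z)*(8 + m)/4 (j(m, Z) = -¾ + ((m + 8)*(Z + 1))/4 = -¾ + ((8 + m)*(1 + Z))/4 = -¾ + ((1 + Z)*(8 + m))/4 = -¾ + (1 + Z)*(8 + m)/4)
j(11, -4)*(98 + (5 + 5)*(-4)) = (5/4 + 2*(-4) + (¼)*11 + (¼)*(-4)*11)*(98 + (5 + 5)*(-4)) = (5/4 - 8 + 11/4 - 11)*(98 + 10*(-4)) = -15*(98 - 40) = -15*58 = -870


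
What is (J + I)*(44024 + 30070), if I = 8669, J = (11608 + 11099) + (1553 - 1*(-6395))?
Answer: 2913672456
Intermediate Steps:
J = 30655 (J = 22707 + (1553 + 6395) = 22707 + 7948 = 30655)
(J + I)*(44024 + 30070) = (30655 + 8669)*(44024 + 30070) = 39324*74094 = 2913672456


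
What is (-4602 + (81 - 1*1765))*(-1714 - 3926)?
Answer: 35453040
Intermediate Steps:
(-4602 + (81 - 1*1765))*(-1714 - 3926) = (-4602 + (81 - 1765))*(-5640) = (-4602 - 1684)*(-5640) = -6286*(-5640) = 35453040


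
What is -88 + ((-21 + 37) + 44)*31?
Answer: 1772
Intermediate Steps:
-88 + ((-21 + 37) + 44)*31 = -88 + (16 + 44)*31 = -88 + 60*31 = -88 + 1860 = 1772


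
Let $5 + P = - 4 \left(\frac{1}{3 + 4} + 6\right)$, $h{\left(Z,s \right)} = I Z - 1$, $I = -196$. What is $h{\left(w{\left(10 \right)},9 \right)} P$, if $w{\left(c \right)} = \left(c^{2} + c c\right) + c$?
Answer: $\frac{8520327}{7} \approx 1.2172 \cdot 10^{6}$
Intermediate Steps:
$w{\left(c \right)} = c + 2 c^{2}$ ($w{\left(c \right)} = \left(c^{2} + c^{2}\right) + c = 2 c^{2} + c = c + 2 c^{2}$)
$h{\left(Z,s \right)} = -1 - 196 Z$ ($h{\left(Z,s \right)} = - 196 Z - 1 = -1 - 196 Z$)
$P = - \frac{207}{7}$ ($P = -5 - 4 \left(\frac{1}{3 + 4} + 6\right) = -5 - 4 \left(\frac{1}{7} + 6\right) = -5 - \frac{172}{7} = - \frac{207}{7} \approx -29.571$)
$h{\left(w{\left(10 \right)},9 \right)} P = \left(-1 - 196 \cdot 10 \left(1 + 2 \cdot 10\right)\right) \left(- \frac{207}{7}\right) = \left(-1 - 196 \cdot 10 \left(1 + 20\right)\right) \left(- \frac{207}{7}\right) = \left(-1 - 196 \cdot 10 \cdot 21\right) \left(- \frac{207}{7}\right) = \left(-1 - 41160\right) \left(- \frac{207}{7}\right) = \left(-41161\right) \left(- \frac{207}{7}\right) = \frac{8520327}{7}$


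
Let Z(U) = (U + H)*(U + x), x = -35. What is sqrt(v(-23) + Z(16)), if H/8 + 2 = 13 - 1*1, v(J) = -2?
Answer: I*sqrt(1826) ≈ 42.732*I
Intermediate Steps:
H = 80 (H = -16 + 8*(13 - 1*1) = -16 + 8*(13 - 1) = -16 + 8*12 = -16 + 96 = 80)
Z(U) = (-35 + U)*(80 + U) (Z(U) = (U + 80)*(U - 35) = (80 + U)*(-35 + U) = (-35 + U)*(80 + U))
sqrt(v(-23) + Z(16)) = sqrt(-2 + (-2800 + 16**2 + 45*16)) = sqrt(-2 + (-2800 + 256 + 720)) = sqrt(-2 - 1824) = sqrt(-1826) = I*sqrt(1826)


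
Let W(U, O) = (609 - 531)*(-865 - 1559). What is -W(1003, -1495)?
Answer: 189072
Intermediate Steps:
W(U, O) = -189072 (W(U, O) = 78*(-2424) = -189072)
-W(1003, -1495) = -1*(-189072) = 189072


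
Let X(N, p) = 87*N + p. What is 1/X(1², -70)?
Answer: 1/17 ≈ 0.058824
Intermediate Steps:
X(N, p) = p + 87*N
1/X(1², -70) = 1/(-70 + 87*1²) = 1/(-70 + 87*1) = 1/(-70 + 87) = 1/17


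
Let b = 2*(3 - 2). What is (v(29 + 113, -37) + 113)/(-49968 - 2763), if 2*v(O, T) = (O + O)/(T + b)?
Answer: -41/19845 ≈ -0.0020660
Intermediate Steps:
b = 2 (b = 2*1 = 2)
v(O, T) = O/(2 + T) (v(O, T) = ((O + O)/(T + 2))/2 = ((2*O)/(2 + T))/2 = (2*O/(2 + T))/2 = O/(2 + T))
(v(29 + 113, -37) + 113)/(-49968 - 2763) = ((29 + 113)/(2 - 37) + 113)/(-49968 - 2763) = (142/(-35) + 113)/(-52731) = (142*(-1/35) + 113)*(-1/52731) = (-142/35 + 113)*(-1/52731) = (3813/35)*(-1/52731) = -41/19845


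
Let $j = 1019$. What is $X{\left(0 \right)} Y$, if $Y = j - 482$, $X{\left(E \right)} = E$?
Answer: $0$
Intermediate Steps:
$Y = 537$ ($Y = 1019 - 482 = 537$)
$X{\left(0 \right)} Y = 0 \cdot 537 = 0$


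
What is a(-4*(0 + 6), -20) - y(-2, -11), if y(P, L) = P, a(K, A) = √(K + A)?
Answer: 2 + 2*I*√11 ≈ 2.0 + 6.6332*I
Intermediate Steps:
a(K, A) = √(A + K)
a(-4*(0 + 6), -20) - y(-2, -11) = √(-20 - 4*(0 + 6)) - 1*(-2) = √(-20 - 4*6) + 2 = √(-20 - 24) + 2 = √(-44) + 2 = 2*I*√11 + 2 = 2 + 2*I*√11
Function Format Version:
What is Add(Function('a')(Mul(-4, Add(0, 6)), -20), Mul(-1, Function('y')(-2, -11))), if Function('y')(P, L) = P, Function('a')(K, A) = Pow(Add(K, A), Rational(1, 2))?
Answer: Add(2, Mul(2, I, Pow(11, Rational(1, 2)))) ≈ Add(2.0000, Mul(6.6332, I))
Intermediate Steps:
Function('a')(K, A) = Pow(Add(A, K), Rational(1, 2))
Add(Function('a')(Mul(-4, Add(0, 6)), -20), Mul(-1, Function('y')(-2, -11))) = Add(Pow(Add(-20, Mul(-4, Add(0, 6))), Rational(1, 2)), Mul(-1, -2)) = Add(Pow(Add(-20, Mul(-4, 6)), Rational(1, 2)), 2) = Add(Pow(Add(-20, -24), Rational(1, 2)), 2) = Add(Pow(-44, Rational(1, 2)), 2) = Add(Mul(2, I, Pow(11, Rational(1, 2))), 2) = Add(2, Mul(2, I, Pow(11, Rational(1, 2))))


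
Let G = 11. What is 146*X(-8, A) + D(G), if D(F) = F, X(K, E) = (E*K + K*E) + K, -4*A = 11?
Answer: 5267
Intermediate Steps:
A = -11/4 (A = -¼*11 = -11/4 ≈ -2.7500)
X(K, E) = K + 2*E*K (X(K, E) = (E*K + E*K) + K = 2*E*K + K = K + 2*E*K)
146*X(-8, A) + D(G) = 146*(-8*(1 + 2*(-11/4))) + 11 = 146*(-8*(1 - 11/2)) + 11 = 146*(-8*(-9/2)) + 11 = 146*36 + 11 = 5256 + 11 = 5267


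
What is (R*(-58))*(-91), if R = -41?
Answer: -216398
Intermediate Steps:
(R*(-58))*(-91) = -41*(-58)*(-91) = 2378*(-91) = -216398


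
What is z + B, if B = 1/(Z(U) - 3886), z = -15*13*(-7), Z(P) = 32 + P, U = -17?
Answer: 5283914/3871 ≈ 1365.0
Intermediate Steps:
z = 1365 (z = -195*(-7) = 1365)
B = -1/3871 (B = 1/((32 - 17) - 3886) = 1/(15 - 3886) = 1/(-3871) = -1/3871 ≈ -0.00025833)
z + B = 1365 - 1/3871 = 5283914/3871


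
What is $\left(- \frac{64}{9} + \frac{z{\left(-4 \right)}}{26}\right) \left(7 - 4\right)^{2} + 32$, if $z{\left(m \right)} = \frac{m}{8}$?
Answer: $- \frac{1673}{52} \approx -32.173$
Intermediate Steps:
$z{\left(m \right)} = \frac{m}{8}$ ($z{\left(m \right)} = m \frac{1}{8} = \frac{m}{8}$)
$\left(- \frac{64}{9} + \frac{z{\left(-4 \right)}}{26}\right) \left(7 - 4\right)^{2} + 32 = \left(- \frac{64}{9} + \frac{\frac{1}{8} \left(-4\right)}{26}\right) \left(7 - 4\right)^{2} + 32 = \left(\left(-64\right) \frac{1}{9} - \frac{1}{52}\right) 3^{2} + 32 = \left(- \frac{64}{9} - \frac{1}{52}\right) 9 + 32 = \left(- \frac{3337}{468}\right) 9 + 32 = - \frac{3337}{52} + 32 = - \frac{1673}{52}$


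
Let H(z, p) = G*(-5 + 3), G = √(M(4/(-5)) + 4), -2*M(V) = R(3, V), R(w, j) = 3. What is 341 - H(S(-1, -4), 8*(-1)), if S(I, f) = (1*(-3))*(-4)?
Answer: 341 + √10 ≈ 344.16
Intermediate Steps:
M(V) = -3/2 (M(V) = -½*3 = -3/2)
S(I, f) = 12 (S(I, f) = -3*(-4) = 12)
G = √10/2 (G = √(-3/2 + 4) = √(5/2) = √10/2 ≈ 1.5811)
H(z, p) = -√10 (H(z, p) = (√10/2)*(-5 + 3) = (√10/2)*(-2) = -√10)
341 - H(S(-1, -4), 8*(-1)) = 341 - (-1)*√10 = 341 + √10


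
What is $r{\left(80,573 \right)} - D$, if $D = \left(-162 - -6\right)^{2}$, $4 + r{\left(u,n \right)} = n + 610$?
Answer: $-23157$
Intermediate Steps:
$r{\left(u,n \right)} = 606 + n$ ($r{\left(u,n \right)} = -4 + \left(n + 610\right) = -4 + \left(610 + n\right) = 606 + n$)
$D = 24336$ ($D = \left(-162 + \left(-163 + 169\right)\right)^{2} = \left(-162 + 6\right)^{2} = \left(-156\right)^{2} = 24336$)
$r{\left(80,573 \right)} - D = \left(606 + 573\right) - 24336 = 1179 - 24336 = -23157$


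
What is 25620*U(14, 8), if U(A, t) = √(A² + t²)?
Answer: 51240*√65 ≈ 4.1311e+5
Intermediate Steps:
25620*U(14, 8) = 25620*√(14² + 8²) = 25620*√(196 + 64) = 25620*√260 = 25620*(2*√65) = 51240*√65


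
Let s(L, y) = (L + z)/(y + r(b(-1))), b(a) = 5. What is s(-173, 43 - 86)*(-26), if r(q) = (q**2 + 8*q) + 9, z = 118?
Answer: 1430/31 ≈ 46.129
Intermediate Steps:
r(q) = 9 + q**2 + 8*q
s(L, y) = (118 + L)/(74 + y) (s(L, y) = (L + 118)/(y + (9 + 5**2 + 8*5)) = (118 + L)/(y + (9 + 25 + 40)) = (118 + L)/(y + 74) = (118 + L)/(74 + y))
s(-173, 43 - 86)*(-26) = ((118 - 173)/(74 + (43 - 86)))*(-26) = (-55/(74 - 43))*(-26) = (-55/31)*(-26) = ((1/31)*(-55))*(-26) = -55/31*(-26) = 1430/31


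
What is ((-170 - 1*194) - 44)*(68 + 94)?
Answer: -66096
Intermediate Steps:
((-170 - 1*194) - 44)*(68 + 94) = ((-170 - 194) - 44)*162 = (-364 - 44)*162 = -408*162 = -66096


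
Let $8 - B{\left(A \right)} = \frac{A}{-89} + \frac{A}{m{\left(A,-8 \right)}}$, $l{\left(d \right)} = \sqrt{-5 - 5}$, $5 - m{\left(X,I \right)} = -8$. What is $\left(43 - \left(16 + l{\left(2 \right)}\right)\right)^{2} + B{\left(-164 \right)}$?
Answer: $\frac{853603}{1157} - 54 i \sqrt{10} \approx 737.77 - 170.76 i$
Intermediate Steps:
$m{\left(X,I \right)} = 13$ ($m{\left(X,I \right)} = 5 - -8 = 5 + 8 = 13$)
$l{\left(d \right)} = i \sqrt{10}$ ($l{\left(d \right)} = \sqrt{-10} = i \sqrt{10}$)
$B{\left(A \right)} = 8 - \frac{76 A}{1157}$ ($B{\left(A \right)} = 8 - \left(\frac{A}{-89} + \frac{A}{13}\right) = 8 - \left(A \left(- \frac{1}{89}\right) + A \frac{1}{13}\right) = 8 - \left(- \frac{A}{89} + \frac{A}{13}\right) = 8 - \frac{76 A}{1157}$)
$\left(43 - \left(16 + l{\left(2 \right)}\right)\right)^{2} + B{\left(-164 \right)} = \left(43 - \left(16 + i \sqrt{10}\right)\right)^{2} + \left(8 - - \frac{12464}{1157}\right) = \left(43 - \left(16 + i \sqrt{10}\right)\right)^{2} + \left(8 + \frac{12464}{1157}\right) = \left(27 - i \sqrt{10}\right)^{2} + \frac{21720}{1157} = \frac{21720}{1157} + \left(27 - i \sqrt{10}\right)^{2}$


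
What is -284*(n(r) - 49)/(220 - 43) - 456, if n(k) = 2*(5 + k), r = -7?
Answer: -65660/177 ≈ -370.96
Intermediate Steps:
n(k) = 10 + 2*k
-284*(n(r) - 49)/(220 - 43) - 456 = -284*((10 + 2*(-7)) - 49)/(220 - 43) - 456 = -284*((10 - 14) - 49)/177 - 456 = -284*(-4 - 49)/177 - 456 = -(-15052)/177 - 456 = -284*(-53/177) - 456 = 15052/177 - 456 = -65660/177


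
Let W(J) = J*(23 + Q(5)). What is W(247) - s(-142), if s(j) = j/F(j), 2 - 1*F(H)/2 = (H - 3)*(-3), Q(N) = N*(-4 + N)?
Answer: 2994557/433 ≈ 6915.8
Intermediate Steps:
F(H) = -14 + 6*H (F(H) = 4 - 2*(H - 3)*(-3) = 4 - 2*(-3 + H)*(-3) = 4 - 2*(9 - 3*H) = 4 + (-18 + 6*H) = -14 + 6*H)
W(J) = 28*J (W(J) = J*(23 + 5*(-4 + 5)) = J*(23 + 5*1) = J*(23 + 5) = J*28 = 28*J)
s(j) = j/(-14 + 6*j)
W(247) - s(-142) = 28*247 - (-142)/(2*(-7 + 3*(-142))) = 6916 - (-142)/(2*(-7 - 426)) = 6916 - (-142)/(2*(-433)) = 6916 - (-142)*(-1)/(2*433) = 6916 - 1*71/433 = 6916 - 71/433 = 2994557/433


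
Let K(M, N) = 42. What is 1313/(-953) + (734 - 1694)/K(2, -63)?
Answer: -161671/6671 ≈ -24.235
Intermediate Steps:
1313/(-953) + (734 - 1694)/K(2, -63) = 1313/(-953) + (734 - 1694)/42 = 1313*(-1/953) - 960*1/42 = -1313/953 - 160/7 = -161671/6671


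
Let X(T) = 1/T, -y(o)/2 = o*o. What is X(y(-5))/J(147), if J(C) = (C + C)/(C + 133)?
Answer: -2/105 ≈ -0.019048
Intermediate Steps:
y(o) = -2*o² (y(o) = -2*o*o = -2*o²)
J(C) = 2*C/(133 + C) (J(C) = (2*C)/(133 + C) = 2*C/(133 + C))
X(y(-5))/J(147) = 1/(((-2*(-5)²))*((2*147/(133 + 147)))) = 1/(((-2*25))*((2*147/280))) = 1/((-50)*((2*147*(1/280)))) = -1/(50*21/20) = -1/50*20/21 = -2/105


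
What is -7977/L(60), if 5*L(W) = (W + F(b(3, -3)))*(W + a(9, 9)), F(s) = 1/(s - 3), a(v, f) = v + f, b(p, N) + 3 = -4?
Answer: -66475/7787 ≈ -8.5367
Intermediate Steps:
b(p, N) = -7 (b(p, N) = -3 - 4 = -7)
a(v, f) = f + v
F(s) = 1/(-3 + s)
L(W) = (18 + W)*(-⅒ + W)/5 (L(W) = ((W + 1/(-3 - 7))*(W + (9 + 9)))/5 = ((W + 1/(-10))*(W + 18))/5 = ((W - ⅒)*(18 + W))/5 = ((-⅒ + W)*(18 + W))/5 = ((18 + W)*(-⅒ + W))/5 = (18 + W)*(-⅒ + W)/5)
-7977/L(60) = -7977/(-9/25 + (⅕)*60² + (179/50)*60) = -7977/(-9/25 + (⅕)*3600 + 1074/5) = -7977/(-9/25 + 720 + 1074/5) = -7977/23361/25 = -7977*25/23361 = -66475/7787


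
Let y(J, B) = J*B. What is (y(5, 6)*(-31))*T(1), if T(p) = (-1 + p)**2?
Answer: 0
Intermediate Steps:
y(J, B) = B*J
(y(5, 6)*(-31))*T(1) = ((6*5)*(-31))*(-1 + 1)**2 = (30*(-31))*0**2 = -930*0 = 0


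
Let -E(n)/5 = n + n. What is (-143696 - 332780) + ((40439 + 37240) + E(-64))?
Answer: -398157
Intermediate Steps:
E(n) = -10*n (E(n) = -5*(n + n) = -10*n)
(-143696 - 332780) + ((40439 + 37240) + E(-64)) = (-143696 - 332780) + ((40439 + 37240) - 10*(-64)) = -476476 + (77679 + 640) = -476476 + 78319 = -398157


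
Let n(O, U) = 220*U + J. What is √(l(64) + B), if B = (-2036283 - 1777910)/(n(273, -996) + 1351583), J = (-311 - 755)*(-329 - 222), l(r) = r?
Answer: 13*√1081302927683/1719829 ≈ 7.8602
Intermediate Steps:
J = 587366 (J = -1066*(-551) = 587366)
n(O, U) = 587366 + 220*U (n(O, U) = 220*U + 587366 = 587366 + 220*U)
B = -3814193/1719829 (B = (-2036283 - 1777910)/((587366 + 220*(-996)) + 1351583) = -3814193/((587366 - 219120) + 1351583) = -3814193/(368246 + 1351583) = -3814193/1719829 ≈ -2.2178)
√(l(64) + B) = √(64 - 3814193/1719829) = √(106254863/1719829) = 13*√1081302927683/1719829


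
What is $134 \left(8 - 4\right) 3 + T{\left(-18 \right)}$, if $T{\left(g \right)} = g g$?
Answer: $1932$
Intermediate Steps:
$T{\left(g \right)} = g^{2}$
$134 \left(8 - 4\right) 3 + T{\left(-18 \right)} = 134 \left(8 - 4\right) 3 + \left(-18\right)^{2} = 134 \cdot 4 \cdot 3 + 324 = 134 \cdot 12 + 324 = 1608 + 324 = 1932$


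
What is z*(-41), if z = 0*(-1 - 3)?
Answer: 0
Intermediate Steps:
z = 0 (z = 0*(-4) = 0)
z*(-41) = 0*(-41) = 0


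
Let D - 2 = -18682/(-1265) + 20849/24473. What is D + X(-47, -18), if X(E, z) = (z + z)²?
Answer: 40667510381/30958345 ≈ 1313.6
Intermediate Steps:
X(E, z) = 4*z² (X(E, z) = (2*z)² = 4*z²)
D = 545495261/30958345 (D = 2 + (-18682/(-1265) + 20849/24473) = 2 + (-18682*(-1/1265) + 20849*(1/24473)) = 2 + (18682/1265 + 20849/24473) = 2 + 483578571/30958345 = 545495261/30958345 ≈ 17.620)
D + X(-47, -18) = 545495261/30958345 + 4*(-18)² = 545495261/30958345 + 4*324 = 545495261/30958345 + 1296 = 40667510381/30958345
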